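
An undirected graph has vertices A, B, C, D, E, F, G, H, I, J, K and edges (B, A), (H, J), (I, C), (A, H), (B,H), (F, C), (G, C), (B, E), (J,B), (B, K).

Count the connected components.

From A: component {A, B, E, H, J, K}.
From C: component {C, F, G, I}.
From D: component {D}.
That's 3 components.

3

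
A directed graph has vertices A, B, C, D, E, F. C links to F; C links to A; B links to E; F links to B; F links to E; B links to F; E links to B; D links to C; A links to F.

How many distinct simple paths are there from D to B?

D→C→A→F→B
D→C→A→F→E→B
D→C→F→B
D→C→F→E→B

4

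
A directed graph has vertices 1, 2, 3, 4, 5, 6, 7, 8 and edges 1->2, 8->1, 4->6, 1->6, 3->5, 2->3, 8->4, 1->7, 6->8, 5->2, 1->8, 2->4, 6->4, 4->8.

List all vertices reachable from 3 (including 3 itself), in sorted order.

Start at 3.
Its neighbours: 5.
Then their neighbours: 2.
Then next layer: 4.
Then next layer: 6, 8.
Then next layer: 1.
Then next layer: 7.
Every vertex is now reached.

1, 2, 3, 4, 5, 6, 7, 8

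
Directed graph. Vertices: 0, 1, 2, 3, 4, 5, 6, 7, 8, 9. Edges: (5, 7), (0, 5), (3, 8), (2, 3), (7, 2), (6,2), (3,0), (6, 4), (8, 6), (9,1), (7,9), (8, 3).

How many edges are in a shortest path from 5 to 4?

6

Distance 0: 5.
Distance 1: 7.
Distance 2: 2, 9.
Distance 3: 1, 3.
Distance 4: 0, 8.
Distance 5: 6.
Distance 6: 4 — contains 4.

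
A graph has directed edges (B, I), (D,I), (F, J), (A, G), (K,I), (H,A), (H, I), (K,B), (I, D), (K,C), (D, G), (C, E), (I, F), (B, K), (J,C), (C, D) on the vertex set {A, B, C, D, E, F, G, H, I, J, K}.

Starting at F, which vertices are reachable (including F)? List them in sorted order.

C, D, E, F, G, I, J

Start at F.
Its neighbours: J.
Then their neighbours: C.
Then next layer: D, E.
Then next layer: G, I.
Nothing further is reachable.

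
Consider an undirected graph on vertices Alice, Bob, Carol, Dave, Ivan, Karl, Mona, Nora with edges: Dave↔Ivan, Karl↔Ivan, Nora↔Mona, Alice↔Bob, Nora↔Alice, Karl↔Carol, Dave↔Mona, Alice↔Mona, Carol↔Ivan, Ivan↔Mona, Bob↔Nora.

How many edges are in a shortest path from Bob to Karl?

Distance 0: Bob.
Distance 1: Alice, Nora.
Distance 2: Mona.
Distance 3: Dave, Ivan.
Distance 4: Carol, Karl — contains Karl.

4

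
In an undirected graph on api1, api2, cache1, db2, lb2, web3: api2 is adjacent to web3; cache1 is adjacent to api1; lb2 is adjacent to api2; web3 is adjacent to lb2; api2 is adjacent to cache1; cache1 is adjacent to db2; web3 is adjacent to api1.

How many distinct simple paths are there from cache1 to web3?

cache1–api1–web3
cache1–api2–lb2–web3
cache1–api2–web3

3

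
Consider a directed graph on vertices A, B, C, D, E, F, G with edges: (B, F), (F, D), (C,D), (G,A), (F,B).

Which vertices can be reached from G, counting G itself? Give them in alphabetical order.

Start at G.
Its neighbours: A.
Nothing further is reachable.

A, G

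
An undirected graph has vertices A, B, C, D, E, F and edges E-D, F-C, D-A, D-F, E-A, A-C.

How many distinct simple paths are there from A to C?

A–C
A–D–F–C
A–E–D–F–C

3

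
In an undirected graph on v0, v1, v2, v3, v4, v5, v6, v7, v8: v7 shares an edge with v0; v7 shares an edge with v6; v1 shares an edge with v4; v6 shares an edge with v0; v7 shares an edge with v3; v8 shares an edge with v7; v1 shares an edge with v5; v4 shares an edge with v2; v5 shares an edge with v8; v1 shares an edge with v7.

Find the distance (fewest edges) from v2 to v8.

Distance 0: v2.
Distance 1: v4.
Distance 2: v1.
Distance 3: v5, v7.
Distance 4: v0, v3, v6, v8 — contains v8.

4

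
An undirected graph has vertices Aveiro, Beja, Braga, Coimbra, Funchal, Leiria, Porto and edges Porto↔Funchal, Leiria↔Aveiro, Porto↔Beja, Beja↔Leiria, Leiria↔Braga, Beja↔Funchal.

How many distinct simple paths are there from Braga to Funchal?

Braga–Leiria–Beja–Funchal
Braga–Leiria–Beja–Porto–Funchal

2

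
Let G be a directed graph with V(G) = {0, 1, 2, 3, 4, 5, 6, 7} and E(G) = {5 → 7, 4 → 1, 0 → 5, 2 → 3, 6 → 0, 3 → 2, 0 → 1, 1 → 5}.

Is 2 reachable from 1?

No

Explore from 1.
Distance 1: reach 5.
Distance 2: reach 7.
The search from 1 is exhausted; no directed path reaches 2.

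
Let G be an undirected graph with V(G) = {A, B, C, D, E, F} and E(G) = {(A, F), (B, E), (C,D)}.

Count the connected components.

From A: component {A, F}.
From B: component {B, E}.
From C: component {C, D}.
That's 3 components.

3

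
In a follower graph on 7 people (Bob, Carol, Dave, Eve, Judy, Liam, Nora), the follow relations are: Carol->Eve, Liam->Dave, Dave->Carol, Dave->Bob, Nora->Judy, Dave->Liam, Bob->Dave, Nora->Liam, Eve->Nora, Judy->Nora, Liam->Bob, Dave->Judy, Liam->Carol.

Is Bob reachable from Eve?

Yes

Explore from Eve.
Distance 1: reach Nora.
Distance 2: reach Judy, Liam.
Distance 3: reach Bob, Carol, Dave.
Found Bob.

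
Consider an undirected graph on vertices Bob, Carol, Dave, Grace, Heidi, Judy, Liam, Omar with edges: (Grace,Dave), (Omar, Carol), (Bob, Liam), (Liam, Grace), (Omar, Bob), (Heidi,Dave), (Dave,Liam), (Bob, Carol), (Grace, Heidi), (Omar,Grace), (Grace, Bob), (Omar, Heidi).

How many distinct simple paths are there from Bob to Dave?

Bob–Carol–Omar–Grace–Dave
Bob–Carol–Omar–Grace–Heidi–Dave
Bob–Carol–Omar–Grace–Liam–Dave
Bob–Carol–Omar–Heidi–Dave
Bob–Carol–Omar–Heidi–Grace–Dave
Bob–Carol–Omar–Heidi–Grace–Liam–Dave
Bob–Grace–Dave
Bob–Grace–Heidi–Dave
... and 12 more.

20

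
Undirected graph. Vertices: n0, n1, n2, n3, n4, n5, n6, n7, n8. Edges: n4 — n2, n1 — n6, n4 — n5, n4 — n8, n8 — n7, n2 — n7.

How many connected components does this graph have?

4

From n0: component {n0}.
From n1: component {n1, n6}.
From n2: component {n2, n4, n5, n7, n8}.
From n3: component {n3}.
That's 4 components.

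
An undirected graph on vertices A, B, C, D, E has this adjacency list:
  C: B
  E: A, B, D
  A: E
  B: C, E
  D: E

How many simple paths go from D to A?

D–E–A

1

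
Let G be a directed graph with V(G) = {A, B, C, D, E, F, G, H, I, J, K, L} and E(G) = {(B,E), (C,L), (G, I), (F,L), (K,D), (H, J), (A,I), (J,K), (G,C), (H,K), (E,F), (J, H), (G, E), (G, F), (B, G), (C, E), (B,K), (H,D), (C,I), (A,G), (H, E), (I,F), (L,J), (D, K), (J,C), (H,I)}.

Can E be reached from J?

Yes

Explore from J.
Distance 1: reach C, H, K.
Distance 2: reach D, E, I, L.
Found E.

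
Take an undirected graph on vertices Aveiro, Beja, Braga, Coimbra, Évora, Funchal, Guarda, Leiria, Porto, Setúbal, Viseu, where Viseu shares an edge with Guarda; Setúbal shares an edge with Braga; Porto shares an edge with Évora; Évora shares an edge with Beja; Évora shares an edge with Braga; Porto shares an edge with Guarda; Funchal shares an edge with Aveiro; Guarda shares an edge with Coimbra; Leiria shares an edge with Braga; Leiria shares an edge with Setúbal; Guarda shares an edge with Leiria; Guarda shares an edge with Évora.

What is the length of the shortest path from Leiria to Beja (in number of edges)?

3

Distance 0: Leiria.
Distance 1: Braga, Guarda, Setúbal.
Distance 2: Coimbra, Évora, Porto, Viseu.
Distance 3: Beja — contains Beja.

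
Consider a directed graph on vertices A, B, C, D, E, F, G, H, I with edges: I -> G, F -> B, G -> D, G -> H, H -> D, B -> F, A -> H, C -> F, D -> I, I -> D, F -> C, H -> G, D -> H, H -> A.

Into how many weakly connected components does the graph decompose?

From A: component {A, D, G, H, I}.
From B: component {B, C, F}.
From E: component {E}.
That's 3 components.

3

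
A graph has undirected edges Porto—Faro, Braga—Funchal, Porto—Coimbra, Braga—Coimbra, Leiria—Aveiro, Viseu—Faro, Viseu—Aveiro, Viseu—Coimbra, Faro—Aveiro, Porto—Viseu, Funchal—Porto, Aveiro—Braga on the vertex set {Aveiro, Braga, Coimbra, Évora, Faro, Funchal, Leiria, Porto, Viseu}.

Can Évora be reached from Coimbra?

Explore from Coimbra.
Distance 1: reach Braga, Porto, Viseu.
Distance 2: reach Aveiro, Faro, Funchal.
Distance 3: reach Leiria.
The search is exhausted without reaching Évora; it lies in a different component.

No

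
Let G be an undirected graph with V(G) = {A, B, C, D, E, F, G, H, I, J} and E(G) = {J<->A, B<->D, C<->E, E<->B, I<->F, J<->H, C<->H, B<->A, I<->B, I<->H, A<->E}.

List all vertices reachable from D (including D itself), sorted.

A, B, C, D, E, F, H, I, J

Start at D.
Its neighbours: B.
Then their neighbours: A, E, I.
Then next layer: C, F, H, J.
Nothing further is reachable.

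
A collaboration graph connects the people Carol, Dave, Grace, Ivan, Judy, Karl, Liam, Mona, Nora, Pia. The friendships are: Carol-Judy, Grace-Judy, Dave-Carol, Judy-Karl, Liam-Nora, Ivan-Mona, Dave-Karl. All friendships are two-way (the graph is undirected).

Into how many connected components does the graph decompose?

From Carol: component {Carol, Dave, Grace, Judy, Karl}.
From Ivan: component {Ivan, Mona}.
From Liam: component {Liam, Nora}.
From Pia: component {Pia}.
That's 4 components.

4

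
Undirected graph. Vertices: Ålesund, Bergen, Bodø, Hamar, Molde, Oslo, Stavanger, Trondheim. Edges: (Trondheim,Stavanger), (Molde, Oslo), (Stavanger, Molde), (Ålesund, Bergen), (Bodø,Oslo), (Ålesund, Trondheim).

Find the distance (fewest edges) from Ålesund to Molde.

3

Distance 0: Ålesund.
Distance 1: Bergen, Trondheim.
Distance 2: Stavanger.
Distance 3: Molde — contains Molde.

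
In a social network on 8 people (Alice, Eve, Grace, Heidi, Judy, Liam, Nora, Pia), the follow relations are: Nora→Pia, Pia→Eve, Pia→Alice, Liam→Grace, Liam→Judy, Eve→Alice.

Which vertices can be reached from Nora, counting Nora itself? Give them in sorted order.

Start at Nora.
Its neighbours: Pia.
Then their neighbours: Alice, Eve.
Nothing further is reachable.

Alice, Eve, Nora, Pia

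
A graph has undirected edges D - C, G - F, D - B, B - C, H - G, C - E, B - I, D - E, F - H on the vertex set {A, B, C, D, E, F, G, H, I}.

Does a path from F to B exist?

Explore from F.
Distance 1: reach G, H.
The search is exhausted without reaching B; it lies in a different component.

No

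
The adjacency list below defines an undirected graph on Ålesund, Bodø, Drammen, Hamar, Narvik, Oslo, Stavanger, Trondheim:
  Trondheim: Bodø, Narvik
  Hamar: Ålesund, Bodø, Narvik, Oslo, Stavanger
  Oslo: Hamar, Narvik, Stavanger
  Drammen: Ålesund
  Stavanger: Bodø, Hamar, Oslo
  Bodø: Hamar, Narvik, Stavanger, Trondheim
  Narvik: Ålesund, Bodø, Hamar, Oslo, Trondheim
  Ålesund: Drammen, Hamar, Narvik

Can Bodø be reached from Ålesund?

Yes

Explore from Ålesund.
Distance 1: reach Drammen, Hamar, Narvik.
Distance 2: reach Bodø, Oslo, Stavanger, Trondheim.
Found Bodø.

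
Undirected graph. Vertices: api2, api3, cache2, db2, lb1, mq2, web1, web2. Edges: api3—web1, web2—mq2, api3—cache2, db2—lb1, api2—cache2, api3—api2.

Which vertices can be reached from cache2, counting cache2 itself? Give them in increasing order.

Start at cache2.
Its neighbours: api2, api3.
Then their neighbours: web1.
Nothing further is reachable.

api2, api3, cache2, web1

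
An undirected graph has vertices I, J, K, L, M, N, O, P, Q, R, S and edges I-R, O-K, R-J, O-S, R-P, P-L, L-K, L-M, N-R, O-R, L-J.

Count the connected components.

2

From I: component {I, J, K, L, M, N, O, P, R, S}.
From Q: component {Q}.
That's 2 components.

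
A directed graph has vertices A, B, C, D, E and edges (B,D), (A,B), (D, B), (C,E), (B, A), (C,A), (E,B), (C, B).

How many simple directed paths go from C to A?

C→A
C→B→A
C→E→B→A

3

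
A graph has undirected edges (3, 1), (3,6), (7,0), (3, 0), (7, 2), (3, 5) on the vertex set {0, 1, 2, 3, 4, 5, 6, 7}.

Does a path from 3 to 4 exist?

No

Explore from 3.
Distance 1: reach 0, 1, 5, 6.
Distance 2: reach 7.
Distance 3: reach 2.
The search is exhausted without reaching 4; it lies in a different component.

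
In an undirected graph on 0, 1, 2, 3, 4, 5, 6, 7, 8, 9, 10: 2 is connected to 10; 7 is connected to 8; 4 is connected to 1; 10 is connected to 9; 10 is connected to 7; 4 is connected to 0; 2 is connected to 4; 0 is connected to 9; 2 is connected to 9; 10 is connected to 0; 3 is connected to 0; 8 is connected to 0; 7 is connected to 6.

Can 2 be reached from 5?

5 has no edges, so nothing is reachable from it.

No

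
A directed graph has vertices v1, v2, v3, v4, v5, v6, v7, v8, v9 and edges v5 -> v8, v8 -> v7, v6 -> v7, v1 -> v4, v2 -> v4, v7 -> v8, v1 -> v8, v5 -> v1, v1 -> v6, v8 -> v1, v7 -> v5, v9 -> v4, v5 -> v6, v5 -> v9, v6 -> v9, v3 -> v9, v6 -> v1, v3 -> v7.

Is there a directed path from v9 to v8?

No

Explore from v9.
Distance 1: reach v4.
The search from v9 is exhausted; no directed path reaches v8.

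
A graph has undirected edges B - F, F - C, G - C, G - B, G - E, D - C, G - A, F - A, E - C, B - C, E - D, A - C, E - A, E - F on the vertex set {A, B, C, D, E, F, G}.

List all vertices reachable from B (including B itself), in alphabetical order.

Start at B.
Its neighbours: C, F, G.
Then their neighbours: A, D, E.
Every vertex is now reached.

A, B, C, D, E, F, G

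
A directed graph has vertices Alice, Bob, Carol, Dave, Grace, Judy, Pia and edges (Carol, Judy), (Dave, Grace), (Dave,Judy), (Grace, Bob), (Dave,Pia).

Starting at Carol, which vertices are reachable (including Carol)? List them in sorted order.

Carol, Judy

Start at Carol.
Its neighbours: Judy.
Nothing further is reachable.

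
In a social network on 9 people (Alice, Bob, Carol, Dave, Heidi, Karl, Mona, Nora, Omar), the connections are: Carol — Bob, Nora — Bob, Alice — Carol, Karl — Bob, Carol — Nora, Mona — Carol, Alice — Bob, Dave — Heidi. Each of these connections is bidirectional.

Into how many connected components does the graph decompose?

3

From Alice: component {Alice, Bob, Carol, Karl, Mona, Nora}.
From Dave: component {Dave, Heidi}.
From Omar: component {Omar}.
That's 3 components.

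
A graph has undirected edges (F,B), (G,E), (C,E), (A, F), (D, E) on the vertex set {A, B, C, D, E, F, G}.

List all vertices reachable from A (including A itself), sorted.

Start at A.
Its neighbours: F.
Then their neighbours: B.
Nothing further is reachable.

A, B, F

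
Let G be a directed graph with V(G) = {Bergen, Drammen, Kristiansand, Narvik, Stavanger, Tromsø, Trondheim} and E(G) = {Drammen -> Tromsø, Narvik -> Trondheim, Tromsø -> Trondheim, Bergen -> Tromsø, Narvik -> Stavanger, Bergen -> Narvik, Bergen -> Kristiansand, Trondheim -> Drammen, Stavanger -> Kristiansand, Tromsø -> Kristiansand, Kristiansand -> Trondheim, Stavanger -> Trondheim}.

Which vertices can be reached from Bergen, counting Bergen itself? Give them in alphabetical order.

Bergen, Drammen, Kristiansand, Narvik, Stavanger, Tromsø, Trondheim

Start at Bergen.
Its neighbours: Kristiansand, Narvik, Tromsø.
Then their neighbours: Stavanger, Trondheim.
Then next layer: Drammen.
Every vertex is now reached.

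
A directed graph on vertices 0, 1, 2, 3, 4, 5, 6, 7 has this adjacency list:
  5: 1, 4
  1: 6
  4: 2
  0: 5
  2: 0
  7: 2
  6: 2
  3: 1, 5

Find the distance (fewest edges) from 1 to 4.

Distance 0: 1.
Distance 1: 6.
Distance 2: 2.
Distance 3: 0.
Distance 4: 5.
Distance 5: 4 — contains 4.

5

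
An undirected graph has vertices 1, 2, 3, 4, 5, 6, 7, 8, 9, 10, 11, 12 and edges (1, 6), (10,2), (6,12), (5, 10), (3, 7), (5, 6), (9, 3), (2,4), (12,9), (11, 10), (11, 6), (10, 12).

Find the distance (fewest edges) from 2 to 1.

4

Distance 0: 2.
Distance 1: 4, 10.
Distance 2: 5, 11, 12.
Distance 3: 6, 9.
Distance 4: 1, 3 — contains 1.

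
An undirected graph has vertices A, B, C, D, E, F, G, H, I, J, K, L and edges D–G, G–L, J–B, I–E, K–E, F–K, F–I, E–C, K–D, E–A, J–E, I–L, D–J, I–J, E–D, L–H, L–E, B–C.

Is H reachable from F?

Yes

Explore from F.
Distance 1: reach I, K.
Distance 2: reach D, E, J, L.
Distance 3: reach A, B, C, G, H.
Found H.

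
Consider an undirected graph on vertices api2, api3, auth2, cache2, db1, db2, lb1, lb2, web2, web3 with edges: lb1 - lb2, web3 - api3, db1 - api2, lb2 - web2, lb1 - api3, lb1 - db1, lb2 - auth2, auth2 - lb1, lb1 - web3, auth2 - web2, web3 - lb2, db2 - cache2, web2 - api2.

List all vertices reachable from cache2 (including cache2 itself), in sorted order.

cache2, db2

Start at cache2.
Its neighbours: db2.
Nothing further is reachable.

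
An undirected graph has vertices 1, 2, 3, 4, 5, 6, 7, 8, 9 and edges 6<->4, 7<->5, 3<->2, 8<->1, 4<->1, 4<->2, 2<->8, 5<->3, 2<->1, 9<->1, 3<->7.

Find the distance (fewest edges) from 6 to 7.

Distance 0: 6.
Distance 1: 4.
Distance 2: 1, 2.
Distance 3: 3, 8, 9.
Distance 4: 5, 7 — contains 7.

4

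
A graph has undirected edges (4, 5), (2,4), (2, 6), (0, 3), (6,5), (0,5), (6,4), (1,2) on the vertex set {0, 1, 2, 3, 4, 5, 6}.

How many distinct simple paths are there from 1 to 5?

1–2–4–5
1–2–4–6–5
1–2–6–4–5
1–2–6–5

4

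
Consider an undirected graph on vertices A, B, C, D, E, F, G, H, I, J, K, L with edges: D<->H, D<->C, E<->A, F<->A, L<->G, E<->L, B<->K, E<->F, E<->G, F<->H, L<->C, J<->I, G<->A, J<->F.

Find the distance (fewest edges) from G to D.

3

Distance 0: G.
Distance 1: A, E, L.
Distance 2: C, F.
Distance 3: D, H, J — contains D.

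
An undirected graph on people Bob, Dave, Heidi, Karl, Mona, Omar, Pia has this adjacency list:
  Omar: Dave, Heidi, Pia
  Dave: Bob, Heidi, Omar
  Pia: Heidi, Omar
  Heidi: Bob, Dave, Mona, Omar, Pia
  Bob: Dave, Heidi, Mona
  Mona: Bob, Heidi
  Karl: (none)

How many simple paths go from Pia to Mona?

11

Pia–Heidi–Bob–Mona
Pia–Heidi–Dave–Bob–Mona
Pia–Heidi–Mona
Pia–Heidi–Omar–Dave–Bob–Mona
Pia–Omar–Dave–Bob–Heidi–Mona
Pia–Omar–Dave–Bob–Mona
Pia–Omar–Dave–Heidi–Bob–Mona
Pia–Omar–Dave–Heidi–Mona
Pia–Omar–Heidi–Bob–Mona
Pia–Omar–Heidi–Dave–Bob–Mona
Pia–Omar–Heidi–Mona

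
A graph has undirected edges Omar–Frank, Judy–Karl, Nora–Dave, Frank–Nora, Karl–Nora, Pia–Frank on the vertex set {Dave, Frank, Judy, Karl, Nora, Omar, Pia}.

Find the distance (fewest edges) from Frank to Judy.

Distance 0: Frank.
Distance 1: Nora, Omar, Pia.
Distance 2: Dave, Karl.
Distance 3: Judy — contains Judy.

3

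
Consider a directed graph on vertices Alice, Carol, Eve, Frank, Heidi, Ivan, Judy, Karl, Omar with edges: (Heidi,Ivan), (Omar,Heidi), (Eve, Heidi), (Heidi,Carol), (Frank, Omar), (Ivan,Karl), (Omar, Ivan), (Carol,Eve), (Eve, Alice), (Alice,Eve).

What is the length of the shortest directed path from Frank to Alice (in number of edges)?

5

Distance 0: Frank.
Distance 1: Omar.
Distance 2: Heidi, Ivan.
Distance 3: Carol, Karl.
Distance 4: Eve.
Distance 5: Alice — contains Alice.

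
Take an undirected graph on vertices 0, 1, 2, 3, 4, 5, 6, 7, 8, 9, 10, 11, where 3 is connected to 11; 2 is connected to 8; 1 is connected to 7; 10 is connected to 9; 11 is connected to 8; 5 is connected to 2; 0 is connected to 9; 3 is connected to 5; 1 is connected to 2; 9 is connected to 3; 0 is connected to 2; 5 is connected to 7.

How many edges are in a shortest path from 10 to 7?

Distance 0: 10.
Distance 1: 9.
Distance 2: 0, 3.
Distance 3: 2, 5, 11.
Distance 4: 1, 7, 8 — contains 7.

4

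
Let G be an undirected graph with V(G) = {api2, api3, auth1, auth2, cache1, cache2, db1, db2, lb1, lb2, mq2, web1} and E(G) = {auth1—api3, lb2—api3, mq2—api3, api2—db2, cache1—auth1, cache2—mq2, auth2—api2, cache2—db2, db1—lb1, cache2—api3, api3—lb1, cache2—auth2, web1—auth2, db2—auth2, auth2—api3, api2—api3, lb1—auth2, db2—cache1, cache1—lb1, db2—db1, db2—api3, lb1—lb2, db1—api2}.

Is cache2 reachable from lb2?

Yes

Explore from lb2.
Distance 1: reach api3, lb1.
Distance 2: reach api2, auth1, auth2, cache1, cache2, db1, db2, mq2.
Found cache2.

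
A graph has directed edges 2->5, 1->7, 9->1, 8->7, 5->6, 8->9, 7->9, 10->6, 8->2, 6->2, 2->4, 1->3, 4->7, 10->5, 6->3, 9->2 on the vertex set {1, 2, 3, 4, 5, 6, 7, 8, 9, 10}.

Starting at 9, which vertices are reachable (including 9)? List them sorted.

1, 2, 3, 4, 5, 6, 7, 9

Start at 9.
Its neighbours: 1, 2.
Then their neighbours: 3, 4, 5, 7.
Then next layer: 6.
Nothing further is reachable.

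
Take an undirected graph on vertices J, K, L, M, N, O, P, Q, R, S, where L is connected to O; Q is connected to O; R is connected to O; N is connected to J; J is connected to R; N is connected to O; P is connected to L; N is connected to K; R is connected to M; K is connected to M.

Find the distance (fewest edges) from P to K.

4

Distance 0: P.
Distance 1: L.
Distance 2: O.
Distance 3: N, Q, R.
Distance 4: J, K, M — contains K.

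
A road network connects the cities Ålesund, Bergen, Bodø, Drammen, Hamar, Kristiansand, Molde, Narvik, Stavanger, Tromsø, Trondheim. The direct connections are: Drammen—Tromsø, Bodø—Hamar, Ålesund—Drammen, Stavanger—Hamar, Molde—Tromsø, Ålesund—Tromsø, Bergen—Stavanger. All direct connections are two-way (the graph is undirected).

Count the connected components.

From Ålesund: component {Ålesund, Drammen, Molde, Tromsø}.
From Bergen: component {Bergen, Bodø, Hamar, Stavanger}.
From Kristiansand: component {Kristiansand}.
From Narvik: component {Narvik}.
From Trondheim: component {Trondheim}.
That's 5 components.

5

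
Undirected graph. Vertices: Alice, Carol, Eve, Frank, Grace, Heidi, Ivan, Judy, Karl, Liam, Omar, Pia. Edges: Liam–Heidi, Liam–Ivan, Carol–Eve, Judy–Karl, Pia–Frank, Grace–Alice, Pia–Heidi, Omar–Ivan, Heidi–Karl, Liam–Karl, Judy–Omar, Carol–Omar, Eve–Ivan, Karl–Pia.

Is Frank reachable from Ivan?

Explore from Ivan.
Distance 1: reach Eve, Liam, Omar.
Distance 2: reach Carol, Heidi, Judy, Karl.
Distance 3: reach Pia.
Distance 4: reach Frank.
Found Frank.

Yes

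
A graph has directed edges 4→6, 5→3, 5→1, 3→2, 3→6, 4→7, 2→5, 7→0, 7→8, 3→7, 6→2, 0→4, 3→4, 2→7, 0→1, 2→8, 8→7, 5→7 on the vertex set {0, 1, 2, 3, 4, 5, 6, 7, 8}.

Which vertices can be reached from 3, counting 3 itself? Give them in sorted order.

0, 1, 2, 3, 4, 5, 6, 7, 8

Start at 3.
Its neighbours: 2, 4, 6, 7.
Then their neighbours: 0, 5, 8.
Then next layer: 1.
Every vertex is now reached.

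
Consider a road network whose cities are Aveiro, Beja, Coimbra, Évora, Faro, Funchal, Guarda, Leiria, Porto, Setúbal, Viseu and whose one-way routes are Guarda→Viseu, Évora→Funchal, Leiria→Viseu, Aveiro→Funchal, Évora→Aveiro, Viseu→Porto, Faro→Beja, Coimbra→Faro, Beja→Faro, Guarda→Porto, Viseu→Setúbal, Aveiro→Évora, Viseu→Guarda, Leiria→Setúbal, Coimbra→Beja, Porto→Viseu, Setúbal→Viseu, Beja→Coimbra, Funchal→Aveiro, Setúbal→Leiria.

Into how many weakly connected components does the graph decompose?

From Aveiro: component {Aveiro, Évora, Funchal}.
From Beja: component {Beja, Coimbra, Faro}.
From Guarda: component {Guarda, Leiria, Porto, Setúbal, Viseu}.
That's 3 components.

3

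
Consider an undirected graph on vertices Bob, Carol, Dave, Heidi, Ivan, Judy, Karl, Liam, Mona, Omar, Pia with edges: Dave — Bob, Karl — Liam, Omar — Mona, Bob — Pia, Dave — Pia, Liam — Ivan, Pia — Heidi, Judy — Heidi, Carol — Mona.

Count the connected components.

From Bob: component {Bob, Dave, Heidi, Judy, Pia}.
From Carol: component {Carol, Mona, Omar}.
From Ivan: component {Ivan, Karl, Liam}.
That's 3 components.

3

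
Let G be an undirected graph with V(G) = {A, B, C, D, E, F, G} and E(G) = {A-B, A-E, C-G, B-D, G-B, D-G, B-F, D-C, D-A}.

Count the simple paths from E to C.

7

E–A–B–D–C
E–A–B–D–G–C
E–A–B–G–C
E–A–B–G–D–C
E–A–D–B–G–C
E–A–D–C
E–A–D–G–C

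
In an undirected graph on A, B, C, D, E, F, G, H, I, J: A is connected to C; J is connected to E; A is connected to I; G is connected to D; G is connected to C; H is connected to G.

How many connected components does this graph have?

From A: component {A, C, D, G, H, I}.
From B: component {B}.
From E: component {E, J}.
From F: component {F}.
That's 4 components.

4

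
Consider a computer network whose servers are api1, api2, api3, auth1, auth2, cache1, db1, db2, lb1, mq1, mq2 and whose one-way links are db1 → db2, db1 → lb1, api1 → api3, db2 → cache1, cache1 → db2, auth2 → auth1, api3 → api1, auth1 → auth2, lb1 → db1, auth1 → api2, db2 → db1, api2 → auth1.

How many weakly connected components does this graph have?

From api1: component {api1, api3}.
From api2: component {api2, auth1, auth2}.
From cache1: component {cache1, db1, db2, lb1}.
From mq1: component {mq1}.
From mq2: component {mq2}.
That's 5 components.

5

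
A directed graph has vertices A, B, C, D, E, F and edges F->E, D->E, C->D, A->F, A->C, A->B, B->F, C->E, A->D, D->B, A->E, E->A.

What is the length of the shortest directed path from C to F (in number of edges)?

3

Distance 0: C.
Distance 1: D, E.
Distance 2: A, B.
Distance 3: F — contains F.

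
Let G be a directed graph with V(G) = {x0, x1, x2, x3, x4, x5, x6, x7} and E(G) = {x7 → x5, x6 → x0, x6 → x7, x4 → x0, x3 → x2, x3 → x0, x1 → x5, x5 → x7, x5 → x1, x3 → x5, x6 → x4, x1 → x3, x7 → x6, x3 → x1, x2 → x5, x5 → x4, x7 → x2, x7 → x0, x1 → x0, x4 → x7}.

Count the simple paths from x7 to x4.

3

x7→x2→x5→x4
x7→x5→x4
x7→x6→x4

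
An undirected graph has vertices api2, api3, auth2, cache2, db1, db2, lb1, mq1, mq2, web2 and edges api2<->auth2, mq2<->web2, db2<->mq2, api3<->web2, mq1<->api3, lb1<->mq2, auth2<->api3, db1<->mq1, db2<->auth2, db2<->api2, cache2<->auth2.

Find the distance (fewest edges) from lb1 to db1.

5

Distance 0: lb1.
Distance 1: mq2.
Distance 2: db2, web2.
Distance 3: api2, api3, auth2.
Distance 4: cache2, mq1.
Distance 5: db1 — contains db1.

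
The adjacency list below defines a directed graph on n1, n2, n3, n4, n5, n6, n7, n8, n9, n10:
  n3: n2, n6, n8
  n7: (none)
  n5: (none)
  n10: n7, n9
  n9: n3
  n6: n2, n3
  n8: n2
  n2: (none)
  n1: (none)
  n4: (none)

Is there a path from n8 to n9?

Explore from n8.
Distance 1: reach n2.
The search from n8 is exhausted; no directed path reaches n9.

No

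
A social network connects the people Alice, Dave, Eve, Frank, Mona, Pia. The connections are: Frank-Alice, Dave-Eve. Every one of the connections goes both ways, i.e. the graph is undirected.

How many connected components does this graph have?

From Alice: component {Alice, Frank}.
From Dave: component {Dave, Eve}.
From Mona: component {Mona}.
From Pia: component {Pia}.
That's 4 components.

4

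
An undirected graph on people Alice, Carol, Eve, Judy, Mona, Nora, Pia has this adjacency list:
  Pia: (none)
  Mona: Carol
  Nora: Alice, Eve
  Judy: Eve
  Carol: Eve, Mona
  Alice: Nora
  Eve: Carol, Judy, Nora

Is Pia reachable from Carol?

No

Explore from Carol.
Distance 1: reach Eve, Mona.
Distance 2: reach Judy, Nora.
Distance 3: reach Alice.
The search is exhausted without reaching Pia; it lies in a different component.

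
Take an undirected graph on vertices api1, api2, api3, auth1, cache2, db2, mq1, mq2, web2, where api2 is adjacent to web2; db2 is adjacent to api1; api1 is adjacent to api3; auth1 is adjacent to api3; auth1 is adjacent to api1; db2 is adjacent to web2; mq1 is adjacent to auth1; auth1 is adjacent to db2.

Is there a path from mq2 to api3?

mq2 has no edges, so nothing is reachable from it.

No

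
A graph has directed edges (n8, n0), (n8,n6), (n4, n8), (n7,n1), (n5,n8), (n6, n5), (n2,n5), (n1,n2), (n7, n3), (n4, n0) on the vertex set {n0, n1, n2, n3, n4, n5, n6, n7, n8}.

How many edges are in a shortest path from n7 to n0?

5

Distance 0: n7.
Distance 1: n1, n3.
Distance 2: n2.
Distance 3: n5.
Distance 4: n8.
Distance 5: n0, n6 — contains n0.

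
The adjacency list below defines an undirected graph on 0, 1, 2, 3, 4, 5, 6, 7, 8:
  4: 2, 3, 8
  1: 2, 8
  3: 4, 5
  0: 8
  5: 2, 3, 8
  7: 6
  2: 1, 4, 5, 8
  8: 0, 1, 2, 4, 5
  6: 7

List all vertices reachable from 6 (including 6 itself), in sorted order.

6, 7

Start at 6.
Its neighbours: 7.
Nothing further is reachable.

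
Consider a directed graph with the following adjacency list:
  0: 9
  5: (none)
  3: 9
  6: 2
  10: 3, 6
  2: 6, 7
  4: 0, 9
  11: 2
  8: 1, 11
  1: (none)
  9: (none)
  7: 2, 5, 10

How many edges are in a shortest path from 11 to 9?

Distance 0: 11.
Distance 1: 2.
Distance 2: 6, 7.
Distance 3: 5, 10.
Distance 4: 3.
Distance 5: 9 — contains 9.

5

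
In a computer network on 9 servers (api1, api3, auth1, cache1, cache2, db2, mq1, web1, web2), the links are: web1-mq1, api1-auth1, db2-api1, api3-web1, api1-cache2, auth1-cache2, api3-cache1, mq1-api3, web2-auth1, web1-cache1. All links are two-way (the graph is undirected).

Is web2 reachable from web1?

Explore from web1.
Distance 1: reach api3, cache1, mq1.
The search is exhausted without reaching web2; it lies in a different component.

No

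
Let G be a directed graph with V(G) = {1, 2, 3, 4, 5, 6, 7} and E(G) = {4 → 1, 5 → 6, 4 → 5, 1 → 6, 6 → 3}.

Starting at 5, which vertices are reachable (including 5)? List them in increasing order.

Start at 5.
Its neighbours: 6.
Then their neighbours: 3.
Nothing further is reachable.

3, 5, 6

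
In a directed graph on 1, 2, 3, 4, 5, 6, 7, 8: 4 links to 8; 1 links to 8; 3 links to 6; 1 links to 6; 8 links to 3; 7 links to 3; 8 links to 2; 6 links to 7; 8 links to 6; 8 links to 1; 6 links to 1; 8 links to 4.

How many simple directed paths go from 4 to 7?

3

4→8→1→6→7
4→8→3→6→7
4→8→6→7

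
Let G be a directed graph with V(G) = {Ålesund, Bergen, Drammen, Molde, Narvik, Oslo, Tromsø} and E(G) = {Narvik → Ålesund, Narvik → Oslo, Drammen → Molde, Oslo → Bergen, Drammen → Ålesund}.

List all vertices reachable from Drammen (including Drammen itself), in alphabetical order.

Start at Drammen.
Its neighbours: Ålesund, Molde.
Nothing further is reachable.

Ålesund, Drammen, Molde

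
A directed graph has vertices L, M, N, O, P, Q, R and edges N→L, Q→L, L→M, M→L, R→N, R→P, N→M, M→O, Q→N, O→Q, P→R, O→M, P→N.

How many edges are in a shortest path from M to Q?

Distance 0: M.
Distance 1: L, O.
Distance 2: Q — contains Q.

2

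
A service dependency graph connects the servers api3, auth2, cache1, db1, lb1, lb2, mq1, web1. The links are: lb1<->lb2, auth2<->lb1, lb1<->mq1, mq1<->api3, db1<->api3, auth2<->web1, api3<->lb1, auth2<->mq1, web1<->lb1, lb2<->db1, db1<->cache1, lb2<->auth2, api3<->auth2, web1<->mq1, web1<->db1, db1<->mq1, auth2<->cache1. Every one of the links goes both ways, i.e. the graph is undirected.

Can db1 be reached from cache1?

Explore from cache1.
Distance 1: reach auth2, db1.
Found db1.

Yes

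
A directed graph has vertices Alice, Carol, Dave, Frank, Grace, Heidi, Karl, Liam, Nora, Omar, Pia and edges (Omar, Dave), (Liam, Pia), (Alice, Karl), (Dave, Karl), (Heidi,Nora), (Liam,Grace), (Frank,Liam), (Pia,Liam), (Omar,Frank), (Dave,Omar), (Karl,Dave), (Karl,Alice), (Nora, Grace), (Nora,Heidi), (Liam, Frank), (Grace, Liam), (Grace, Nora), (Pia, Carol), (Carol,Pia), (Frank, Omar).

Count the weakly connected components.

1

From Alice: component {Alice, Carol, Dave, Frank, Grace, Heidi, Karl, Liam, Nora, Omar, Pia}.
That's 1 component.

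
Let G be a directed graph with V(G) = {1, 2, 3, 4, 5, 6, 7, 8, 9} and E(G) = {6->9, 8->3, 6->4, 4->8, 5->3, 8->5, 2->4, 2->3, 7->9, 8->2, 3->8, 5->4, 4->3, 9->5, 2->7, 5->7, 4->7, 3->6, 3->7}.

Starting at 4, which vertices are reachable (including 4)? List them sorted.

2, 3, 4, 5, 6, 7, 8, 9

Start at 4.
Its neighbours: 3, 7, 8.
Then their neighbours: 2, 5, 6, 9.
Nothing further is reachable.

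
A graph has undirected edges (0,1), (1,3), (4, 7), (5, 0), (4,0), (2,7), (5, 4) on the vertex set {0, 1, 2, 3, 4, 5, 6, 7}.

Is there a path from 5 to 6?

Explore from 5.
Distance 1: reach 0, 4.
Distance 2: reach 1, 7.
Distance 3: reach 2, 3.
The search is exhausted without reaching 6; it lies in a different component.

No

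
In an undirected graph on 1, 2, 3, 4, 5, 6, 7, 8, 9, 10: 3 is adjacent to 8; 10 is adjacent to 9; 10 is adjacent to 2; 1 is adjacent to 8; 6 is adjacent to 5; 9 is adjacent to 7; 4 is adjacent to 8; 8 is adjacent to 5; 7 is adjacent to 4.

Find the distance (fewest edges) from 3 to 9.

Distance 0: 3.
Distance 1: 8.
Distance 2: 1, 4, 5.
Distance 3: 6, 7.
Distance 4: 9 — contains 9.

4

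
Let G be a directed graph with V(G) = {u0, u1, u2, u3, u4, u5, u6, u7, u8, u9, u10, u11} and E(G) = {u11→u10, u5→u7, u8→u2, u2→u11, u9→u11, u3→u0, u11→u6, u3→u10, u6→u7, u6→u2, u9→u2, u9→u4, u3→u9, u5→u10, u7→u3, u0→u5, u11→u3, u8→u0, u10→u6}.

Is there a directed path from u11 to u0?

Yes

Explore from u11.
Distance 1: reach u3, u6, u10.
Distance 2: reach u0, u2, u7, u9.
Found u0.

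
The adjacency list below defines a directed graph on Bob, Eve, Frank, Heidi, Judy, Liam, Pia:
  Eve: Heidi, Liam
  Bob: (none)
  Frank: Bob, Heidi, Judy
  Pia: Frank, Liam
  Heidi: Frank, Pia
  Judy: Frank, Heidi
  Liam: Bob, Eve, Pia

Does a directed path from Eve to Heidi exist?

Explore from Eve.
Distance 1: reach Heidi, Liam.
Found Heidi.

Yes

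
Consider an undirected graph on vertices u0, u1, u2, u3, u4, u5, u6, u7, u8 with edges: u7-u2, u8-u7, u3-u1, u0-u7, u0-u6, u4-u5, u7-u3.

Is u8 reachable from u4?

No

Explore from u4.
Distance 1: reach u5.
The search is exhausted without reaching u8; it lies in a different component.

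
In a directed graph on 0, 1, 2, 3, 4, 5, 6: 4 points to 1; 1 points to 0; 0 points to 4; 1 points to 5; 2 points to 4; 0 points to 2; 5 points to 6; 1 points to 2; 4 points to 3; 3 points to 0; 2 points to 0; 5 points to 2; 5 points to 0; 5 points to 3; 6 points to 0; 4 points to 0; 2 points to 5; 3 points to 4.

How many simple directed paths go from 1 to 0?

15

1→0
1→2→0
1→2→4→0
1→2→4→3→0
1→2→5→0
1→2→5→3→0
1→2→5→3→4→0
1→2→5→6→0
1→5→0
1→5→2→0
1→5→2→4→0
1→5→2→4→3→0
1→5→3→0
1→5→3→4→0
1→5→6→0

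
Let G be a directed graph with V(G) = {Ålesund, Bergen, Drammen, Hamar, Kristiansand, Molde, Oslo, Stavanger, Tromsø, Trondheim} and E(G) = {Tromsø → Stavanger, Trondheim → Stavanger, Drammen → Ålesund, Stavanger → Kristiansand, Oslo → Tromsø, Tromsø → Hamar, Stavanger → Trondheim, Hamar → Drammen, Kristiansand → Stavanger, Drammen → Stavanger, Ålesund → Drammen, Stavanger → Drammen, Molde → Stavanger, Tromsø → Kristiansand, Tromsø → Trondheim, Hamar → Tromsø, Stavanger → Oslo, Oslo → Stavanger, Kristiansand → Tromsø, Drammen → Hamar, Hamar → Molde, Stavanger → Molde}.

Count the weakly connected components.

2

From Ålesund: component {Ålesund, Drammen, Hamar, Kristiansand, Molde, Oslo, Stavanger, Tromsø, Trondheim}.
From Bergen: component {Bergen}.
That's 2 components.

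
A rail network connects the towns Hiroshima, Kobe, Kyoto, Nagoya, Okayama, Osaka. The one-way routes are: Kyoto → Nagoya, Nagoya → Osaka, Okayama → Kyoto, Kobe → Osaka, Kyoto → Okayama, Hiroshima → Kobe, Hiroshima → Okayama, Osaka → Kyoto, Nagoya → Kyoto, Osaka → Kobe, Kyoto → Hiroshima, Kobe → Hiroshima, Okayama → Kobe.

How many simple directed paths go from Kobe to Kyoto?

Kobe→Hiroshima→Okayama→Kyoto
Kobe→Osaka→Kyoto

2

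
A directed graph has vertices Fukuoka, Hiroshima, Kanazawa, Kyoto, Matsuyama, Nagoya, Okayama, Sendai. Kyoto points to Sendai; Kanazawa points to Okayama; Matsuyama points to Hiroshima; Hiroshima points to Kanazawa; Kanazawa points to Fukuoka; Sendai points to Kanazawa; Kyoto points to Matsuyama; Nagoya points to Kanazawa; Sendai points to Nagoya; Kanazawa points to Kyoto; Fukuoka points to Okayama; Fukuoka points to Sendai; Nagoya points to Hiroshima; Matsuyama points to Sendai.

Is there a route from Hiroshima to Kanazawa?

Explore from Hiroshima.
Distance 1: reach Kanazawa.
Found Kanazawa.

Yes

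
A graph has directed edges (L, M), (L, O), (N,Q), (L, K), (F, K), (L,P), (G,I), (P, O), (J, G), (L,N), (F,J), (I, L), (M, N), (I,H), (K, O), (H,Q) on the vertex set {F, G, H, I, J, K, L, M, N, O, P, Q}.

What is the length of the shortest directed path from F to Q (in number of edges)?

Distance 0: F.
Distance 1: J, K.
Distance 2: G, O.
Distance 3: I.
Distance 4: H, L.
Distance 5: M, N, P, Q — contains Q.

5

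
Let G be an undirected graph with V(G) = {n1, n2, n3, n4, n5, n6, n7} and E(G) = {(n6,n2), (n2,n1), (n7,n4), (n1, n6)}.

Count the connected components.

4

From n1: component {n1, n2, n6}.
From n3: component {n3}.
From n4: component {n4, n7}.
From n5: component {n5}.
That's 4 components.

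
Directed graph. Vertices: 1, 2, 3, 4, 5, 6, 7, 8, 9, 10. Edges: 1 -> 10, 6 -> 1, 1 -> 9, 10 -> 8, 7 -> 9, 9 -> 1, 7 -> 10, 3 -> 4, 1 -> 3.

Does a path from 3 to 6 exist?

No

Explore from 3.
Distance 1: reach 4.
The search from 3 is exhausted; no directed path reaches 6.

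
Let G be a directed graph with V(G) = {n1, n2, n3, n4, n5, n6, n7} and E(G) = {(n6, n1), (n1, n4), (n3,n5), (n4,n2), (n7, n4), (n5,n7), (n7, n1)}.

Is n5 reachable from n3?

Explore from n3.
Distance 1: reach n5.
Found n5.

Yes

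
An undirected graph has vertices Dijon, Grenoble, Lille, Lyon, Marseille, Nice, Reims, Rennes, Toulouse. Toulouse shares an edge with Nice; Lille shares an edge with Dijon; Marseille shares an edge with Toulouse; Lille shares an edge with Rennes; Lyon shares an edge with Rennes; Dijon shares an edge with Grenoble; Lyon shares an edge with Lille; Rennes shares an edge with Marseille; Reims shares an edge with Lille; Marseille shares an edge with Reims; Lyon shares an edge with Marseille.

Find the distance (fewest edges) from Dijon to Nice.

5

Distance 0: Dijon.
Distance 1: Grenoble, Lille.
Distance 2: Lyon, Reims, Rennes.
Distance 3: Marseille.
Distance 4: Toulouse.
Distance 5: Nice — contains Nice.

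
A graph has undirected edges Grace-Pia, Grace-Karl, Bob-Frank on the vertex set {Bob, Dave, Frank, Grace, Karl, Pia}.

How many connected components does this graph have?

From Bob: component {Bob, Frank}.
From Dave: component {Dave}.
From Grace: component {Grace, Karl, Pia}.
That's 3 components.

3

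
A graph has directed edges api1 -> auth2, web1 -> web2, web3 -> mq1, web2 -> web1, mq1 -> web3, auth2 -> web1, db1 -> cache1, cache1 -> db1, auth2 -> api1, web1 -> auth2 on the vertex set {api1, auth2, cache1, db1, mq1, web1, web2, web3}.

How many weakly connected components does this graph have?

From api1: component {api1, auth2, web1, web2}.
From cache1: component {cache1, db1}.
From mq1: component {mq1, web3}.
That's 3 components.

3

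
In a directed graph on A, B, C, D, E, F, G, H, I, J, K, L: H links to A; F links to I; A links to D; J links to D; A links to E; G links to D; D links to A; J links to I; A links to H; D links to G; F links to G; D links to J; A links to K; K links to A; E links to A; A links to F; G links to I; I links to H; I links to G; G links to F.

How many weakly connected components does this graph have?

4

From A: component {A, D, E, F, G, H, I, J, K}.
From B: component {B}.
From C: component {C}.
From L: component {L}.
That's 4 components.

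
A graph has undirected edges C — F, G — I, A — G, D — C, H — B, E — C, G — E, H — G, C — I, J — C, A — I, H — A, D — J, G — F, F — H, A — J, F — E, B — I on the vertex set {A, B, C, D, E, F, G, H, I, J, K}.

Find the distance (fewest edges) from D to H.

Distance 0: D.
Distance 1: C, J.
Distance 2: A, E, F, I.
Distance 3: B, G, H — contains H.

3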